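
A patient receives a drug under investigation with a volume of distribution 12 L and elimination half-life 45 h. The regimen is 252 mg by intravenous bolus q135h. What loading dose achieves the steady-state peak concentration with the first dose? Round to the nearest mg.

288 mg

f = (1/2)^(135/45) ≈ 0.125000; accumulation ratio R = 1/(1−f) ≈ 1.14286.
Loading dose to hit Cmax,ss on first dose: D_load = D_maint·R ≈ 252 × 1.14286 ≈ 288.00 mg.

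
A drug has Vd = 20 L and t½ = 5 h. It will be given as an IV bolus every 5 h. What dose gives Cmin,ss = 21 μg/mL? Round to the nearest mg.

420 mg

τ/t½ = 5/5 ≈ 1, so f = (1/2)^(5/5) ≈ 0.500000.
Cmin,ss = (D/Vd)·f/(1−f), so D = Cmin,ss·Vd·(1−f)/f.
D = 21 × 20 × (1−f)/f ≈ 21 × 20 × 1.00000 ≈ 420.00 mg.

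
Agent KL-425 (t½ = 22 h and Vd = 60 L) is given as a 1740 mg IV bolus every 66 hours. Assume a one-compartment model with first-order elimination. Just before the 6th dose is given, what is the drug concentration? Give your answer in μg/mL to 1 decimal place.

4.1 μg/mL

f = (1/2)^(τ/t½) = (1/2)^(66/22) ≈ 0.1250.
C₀ = D/Vd = 1740/60 ≈ 29.000 μg/mL.
Before the 6th dose, 5 doses have been given. Superposition: Cmin = C₀·(f + f² + … + f^5).
≈ 29.000 × (0.1250 + 0.0156 + 0.0020 + 0.0002 + 0.0000) ≈ 29.000 × 0.1428 ≈ 4.141 μg/mL.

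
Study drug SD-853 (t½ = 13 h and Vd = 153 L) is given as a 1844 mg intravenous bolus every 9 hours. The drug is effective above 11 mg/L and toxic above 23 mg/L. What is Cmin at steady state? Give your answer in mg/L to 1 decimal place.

19.6 mg/L

k = ln2/t½ = ln2/13 ≈ 0.053319 h⁻¹; fraction remaining f = e^(−kτ) = e^(−0.053319×9) ≈ 0.6189.
At steady state, accumulation factor R = 1/(1 − e^(−kτ)) ≈ 2.6240.
Single-dose peak C₀ = D/Vd = 1844/153 ≈ 12.052 mg/L.
Cmax,ss = C₀/(1 − f) ≈ 12.052/0.3811 ≈ 31.624 mg/L.
Steady-state trough Cmin,ss = Cmax,ss·f ≈ 31.624 × 0.6189 ≈ 19.572 mg/L.
Trough 19.6 mg/L vs MEC 11 mg/L: adequate.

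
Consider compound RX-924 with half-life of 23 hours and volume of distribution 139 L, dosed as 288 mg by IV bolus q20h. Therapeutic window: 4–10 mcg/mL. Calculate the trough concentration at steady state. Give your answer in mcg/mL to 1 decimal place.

τ/t½ = 20/23 ≈ 0.86957, so fraction remaining f = (1/2)^(20/23) ≈ 0.5473.
Single-dose peak C₀ = D/Vd = 288/139 ≈ 2.072 mcg/mL.
Steady-state trough Cmin,ss = C₀·f/(1−f) ≈ 2.072 × 0.5473/0.4527 ≈ 2.505 mcg/mL.
Trough 2.5 mcg/mL vs MEC 4 mcg/mL: subtherapeutic.

2.5 mcg/mL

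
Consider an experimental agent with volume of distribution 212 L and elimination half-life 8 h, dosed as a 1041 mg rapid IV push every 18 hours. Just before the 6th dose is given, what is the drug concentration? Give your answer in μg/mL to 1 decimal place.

f = (1/2)^(τ/t½) = (1/2)^(18/8) ≈ 0.2102.
C₀ = D/Vd = 1041/212 ≈ 4.910 μg/mL.
Before the 6th dose, 5 doses have been given. Superposition: Cmin = C₀·(f + f² + … + f^5).
≈ 4.910 × (0.2102 + 0.0442 + 0.0093 + 0.0020 + 0.0004) ≈ 4.910 × 0.2661 ≈ 1.307 μg/mL.

1.3 μg/mL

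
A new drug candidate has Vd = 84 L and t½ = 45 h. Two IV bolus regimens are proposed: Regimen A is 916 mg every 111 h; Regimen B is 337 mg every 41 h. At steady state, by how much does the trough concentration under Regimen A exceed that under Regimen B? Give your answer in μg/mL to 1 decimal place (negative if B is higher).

-2.1 μg/mL

Regimen A: f = (1/2)^(111/45) ≈ 0.1809; Cmin,ss = (916/84)·f/(1−f) ≈ 2.408 μg/mL.
Regimen B: f = (1/2)^(41/45) ≈ 0.5318; Cmin,ss = (337/84)·f/(1−f) ≈ 4.557 μg/mL.
Difference ≈ 2.408 − 4.557 ≈ -2.149 μg/mL.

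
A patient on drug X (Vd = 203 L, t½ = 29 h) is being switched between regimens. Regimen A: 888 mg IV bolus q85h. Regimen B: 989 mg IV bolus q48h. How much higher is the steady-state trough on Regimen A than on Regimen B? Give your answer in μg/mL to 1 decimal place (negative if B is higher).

Regimen A: f = (1/2)^(85/29) ≈ 0.1311; Cmin,ss = (888/203)·f/(1−f) ≈ 0.660 μg/mL.
Regimen B: f = (1/2)^(48/29) ≈ 0.3175; Cmin,ss = (989/203)·f/(1−f) ≈ 2.266 μg/mL.
Difference ≈ 0.660 − 2.266 ≈ -1.606 μg/mL.

-1.6 μg/mL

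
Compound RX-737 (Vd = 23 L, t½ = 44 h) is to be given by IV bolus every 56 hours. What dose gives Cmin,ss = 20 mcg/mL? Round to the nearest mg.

651 mg

τ/t½ = 56/44 ≈ 1.2727, so f = (1/2)^(56/44) ≈ 0.413877.
Cmin,ss = (D/Vd)·f/(1−f), so D = Cmin,ss·Vd·(1−f)/f.
D = 20 × 23 × (1−f)/f ≈ 20 × 23 × 1.41618 ≈ 651.44 mg.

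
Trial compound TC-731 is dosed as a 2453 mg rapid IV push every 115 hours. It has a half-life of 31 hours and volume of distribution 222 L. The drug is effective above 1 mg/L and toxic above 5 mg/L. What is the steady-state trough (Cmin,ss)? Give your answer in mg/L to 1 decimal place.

0.9 mg/L

k = ln2/t½ = ln2/31 ≈ 0.022360 h⁻¹; fraction remaining f = e^(−kτ) = e^(−0.022360×115) ≈ 0.0764.
Each bolus raises the concentration by D/Vd = 2453/222 ≈ 11.050 mg/L.
Steady-state trough Cmin,ss = C₀·f/(1−f) ≈ 11.050 × 0.0764/0.9236 ≈ 0.914 mg/L.
Trough 0.9 mg/L vs MEC 1 mg/L: subtherapeutic.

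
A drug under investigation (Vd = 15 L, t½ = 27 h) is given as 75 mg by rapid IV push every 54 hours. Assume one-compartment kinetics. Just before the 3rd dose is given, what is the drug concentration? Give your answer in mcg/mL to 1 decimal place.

f = (1/2)^(τ/t½) = (1/2)^(54/27) ≈ 0.2500.
C₀ = D/Vd = 75/15 ≈ 5.000 mcg/mL.
Before the 3rd dose, 2 doses have been given. Superposition: Cmin = C₀·(f + f²).
≈ 5.000 × (0.2500 + 0.0625) ≈ 5.000 × 0.3125 ≈ 1.562 mcg/mL.

1.6 mcg/mL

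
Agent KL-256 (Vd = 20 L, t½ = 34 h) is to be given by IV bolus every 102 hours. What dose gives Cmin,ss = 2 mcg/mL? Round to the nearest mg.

280 mg

τ/t½ = 102/34 ≈ 3, so f = (1/2)^(102/34) ≈ 0.125000.
Cmin,ss = (D/Vd)·f/(1−f), so D = Cmin,ss·Vd·(1−f)/f.
D = 2 × 20 × (1−f)/f ≈ 2 × 20 × 7.00000 ≈ 280.00 mg.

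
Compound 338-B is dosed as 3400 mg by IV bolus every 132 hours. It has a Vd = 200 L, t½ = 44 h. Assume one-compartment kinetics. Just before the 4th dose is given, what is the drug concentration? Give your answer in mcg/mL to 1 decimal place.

2.4 mcg/mL

f = (1/2)^(τ/t½) = (1/2)^(132/44) ≈ 0.1250.
C₀ = D/Vd = 3400/200 ≈ 17.000 mcg/mL.
Before the 4th dose, 3 doses have been given. Superposition: Cmin = C₀·(f + f² + … + f^3).
≈ 17.000 × (0.1250 + 0.0156 + 0.0020) ≈ 17.000 × 0.1426 ≈ 2.424 mcg/mL.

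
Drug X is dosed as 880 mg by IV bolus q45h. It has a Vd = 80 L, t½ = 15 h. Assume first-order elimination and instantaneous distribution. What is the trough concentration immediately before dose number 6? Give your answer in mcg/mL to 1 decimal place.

f = (1/2)^(τ/t½) = (1/2)^(45/15) ≈ 0.1250.
C₀ = D/Vd = 880/80 ≈ 11.000 mcg/mL.
Before the 6th dose, 5 doses have been given. Superposition: Cmin = C₀·(f + f² + … + f^5).
≈ 11.000 × (0.1250 + 0.0156 + 0.0020 + 0.0002 + 0.0000) ≈ 11.000 × 0.1428 ≈ 1.571 mcg/mL.

1.6 mcg/mL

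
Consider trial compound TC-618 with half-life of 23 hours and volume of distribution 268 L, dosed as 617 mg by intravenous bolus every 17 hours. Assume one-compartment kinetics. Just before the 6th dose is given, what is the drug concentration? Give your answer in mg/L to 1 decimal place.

f = (1/2)^(τ/t½) = (1/2)^(17/23) ≈ 0.5991.
C₀ = D/Vd = 617/268 ≈ 2.302 mg/L.
Before the 6th dose, 5 doses have been given. Superposition: Cmin = C₀·(f + f² + … + f^5).
≈ 2.302 × (0.5991 + 0.3589 + 0.2150 + 0.1288 + 0.0772) ≈ 2.302 × 1.3790 ≈ 3.174 mg/L.

3.2 mg/L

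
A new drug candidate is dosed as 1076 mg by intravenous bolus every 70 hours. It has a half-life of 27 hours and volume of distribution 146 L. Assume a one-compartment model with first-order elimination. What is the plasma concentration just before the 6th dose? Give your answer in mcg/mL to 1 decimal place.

f = (1/2)^(τ/t½) = (1/2)^(70/27) ≈ 0.1658.
C₀ = D/Vd = 1076/146 ≈ 7.370 mcg/mL.
Before the 6th dose, 5 doses have been given. Superposition: Cmin = C₀·(f + f² + … + f^5).
≈ 7.370 × (0.1658 + 0.0275 + 0.0046 + 0.0008 + 0.0001) ≈ 7.370 × 0.1988 ≈ 1.465 mcg/mL.

1.5 mcg/mL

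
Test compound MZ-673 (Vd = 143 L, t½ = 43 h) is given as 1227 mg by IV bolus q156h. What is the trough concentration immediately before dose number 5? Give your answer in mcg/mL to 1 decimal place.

f = (1/2)^(τ/t½) = (1/2)^(156/43) ≈ 0.0809.
C₀ = D/Vd = 1227/143 ≈ 8.580 mcg/mL.
Before the 5th dose, 4 doses have been given. Superposition: Cmin = C₀·(f + f² + … + f^4).
≈ 8.580 × (0.0809 + 0.0065 + 0.0005 + 0.0000) ≈ 8.580 × 0.0879 ≈ 0.754 mcg/mL.

0.8 mcg/mL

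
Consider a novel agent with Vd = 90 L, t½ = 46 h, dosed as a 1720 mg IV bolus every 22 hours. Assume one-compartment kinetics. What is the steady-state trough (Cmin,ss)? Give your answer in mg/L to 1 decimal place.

Over one 22-h interval, 22/46 ≈ 0.47826 half-lives elapse, leaving f ≈ 0.7178 of each dose.
At steady state, accumulation factor R = 1/(1 − e^(−kτ)) ≈ 3.5436.
Each bolus raises the concentration by D/Vd = 1720/90 ≈ 19.111 mg/L.
Cmax,ss = C₀/(1 − f) ≈ 19.111/0.2822 ≈ 67.721 mg/L.
Steady-state trough Cmin,ss = Cmax,ss·f ≈ 67.721 × 0.7178 ≈ 48.610 mg/L.

48.6 mg/L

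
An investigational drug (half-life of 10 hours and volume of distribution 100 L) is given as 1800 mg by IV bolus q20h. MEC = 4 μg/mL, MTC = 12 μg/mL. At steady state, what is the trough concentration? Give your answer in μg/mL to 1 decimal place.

τ = 20 h = 2 half-lives, so f = (1/2)^2 = 0.25.
At steady state, R = 1/(1 − 0.25) = 4/3.
Single-dose peak C₀ = D/Vd = 1800/100 = 18 μg/mL.
Steady-state peak Cmax,ss = C₀·R = 18 × 4/3 ≈ 24.000 μg/mL.
Steady-state trough Cmin,ss = Cmax,ss·f ≈ 24.000 × 0.25 ≈ 6.000 μg/mL.
Trough 6.0 μg/mL vs MEC 4 μg/mL: adequate.

6.0 μg/mL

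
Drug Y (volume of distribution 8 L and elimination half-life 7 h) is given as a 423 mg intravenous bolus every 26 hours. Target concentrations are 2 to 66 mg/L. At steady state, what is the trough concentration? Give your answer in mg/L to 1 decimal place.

4.4 mg/L

k = ln2/t½ = ln2/7 ≈ 0.099021 h⁻¹; fraction remaining f = e^(−kτ) = e^(−0.099021×26) ≈ 0.0762.
Each bolus raises the concentration by D/Vd = 423/8 ≈ 52.875 mg/L.
Steady-state trough Cmin,ss = C₀·f/(1−f) ≈ 52.875 × 0.0762/0.9238 ≈ 4.361 mg/L.
Trough 4.4 mg/L vs MEC 2 mg/L: adequate.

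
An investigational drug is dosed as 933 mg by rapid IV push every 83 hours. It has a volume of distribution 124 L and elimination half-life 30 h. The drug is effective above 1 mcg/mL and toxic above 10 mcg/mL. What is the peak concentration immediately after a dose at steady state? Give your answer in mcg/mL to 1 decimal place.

8.8 mcg/mL

τ/t½ = 83/30 ≈ 2.7667, so fraction remaining f = (1/2)^(83/30) ≈ 0.1469.
At steady state, accumulation factor R = 1/(1 − e^(−kτ)) ≈ 1.1722.
Each bolus raises the concentration by D/Vd = 933/124 ≈ 7.524 mcg/mL.
Steady-state peak Cmax,ss = C₀·R ≈ 7.524 × 1.1722 ≈ 8.820 mcg/mL.
Peak 8.8 mcg/mL vs MTC 10 mcg/mL: below toxic threshold.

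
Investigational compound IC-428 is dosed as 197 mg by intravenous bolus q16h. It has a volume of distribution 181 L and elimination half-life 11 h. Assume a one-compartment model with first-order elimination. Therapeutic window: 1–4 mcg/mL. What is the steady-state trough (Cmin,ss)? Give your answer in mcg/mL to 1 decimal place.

0.6 mcg/mL

k = ln2/t½ = ln2/11 ≈ 0.063013 h⁻¹; fraction remaining f = e^(−kτ) = e^(−0.063013×16) ≈ 0.3649.
Accumulation ratio R = 1/(1 − f) ≈ 1/0.6351 ≈ 1.5746.
Each bolus raises the concentration by D/Vd = 197/181 ≈ 1.088 mcg/mL.
Steady-state peak Cmax,ss = C₀·R ≈ 1.088 × 1.5746 ≈ 1.713 mcg/mL.
Steady-state trough Cmin,ss = Cmax,ss·f ≈ 1.713 × 0.3649 ≈ 0.625 mcg/mL.
Trough 0.6 mcg/mL vs MEC 1 mcg/mL: subtherapeutic.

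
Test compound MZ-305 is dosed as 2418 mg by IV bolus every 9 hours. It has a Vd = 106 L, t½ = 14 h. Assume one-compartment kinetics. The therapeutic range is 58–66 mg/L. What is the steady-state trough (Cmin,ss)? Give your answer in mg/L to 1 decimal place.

τ/t½ = 9/14 ≈ 0.64286, so fraction remaining f = (1/2)^(9/14) ≈ 0.6404.
Each bolus raises the concentration by D/Vd = 2418/106 ≈ 22.811 mg/L.
Steady-state trough Cmin,ss = C₀·f/(1−f) ≈ 22.811 × 0.6404/0.3596 ≈ 40.623 mg/L.
Trough 40.6 mg/L vs MEC 58 mg/L: subtherapeutic.

40.6 mg/L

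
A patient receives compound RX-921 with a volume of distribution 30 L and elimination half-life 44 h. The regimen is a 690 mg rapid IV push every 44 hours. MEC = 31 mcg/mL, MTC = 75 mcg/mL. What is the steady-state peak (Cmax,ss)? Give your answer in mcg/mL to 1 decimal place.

46.0 mcg/mL

τ = 44 h = 1 half-life, so f = (1/2)^1 = 0.5.
At steady state, R = 1/(1 − 0.5) = 2/1.
Single-dose peak C₀ = D/Vd = 690/30 = 23 mcg/mL.
Steady-state peak Cmax,ss = C₀·R = 23 × 2/1 ≈ 46.000 mcg/mL.
Peak 46.0 mcg/mL vs MTC 75 mcg/mL: below toxic threshold.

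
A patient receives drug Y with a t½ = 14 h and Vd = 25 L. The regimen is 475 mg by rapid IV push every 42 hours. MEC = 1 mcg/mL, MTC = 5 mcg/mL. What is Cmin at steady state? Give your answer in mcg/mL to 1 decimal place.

2.7 mcg/mL

τ = 42 h = 3 half-lives, so f = (1/2)^3 = 0.125.
Accumulation ratio R = 1/(1 − f) = 1/0.875 = 8/7.
Single-dose peak C₀ = D/Vd = 475/25 = 19 mcg/mL.
Steady-state peak Cmax,ss = C₀·R = 19 × 8/7 ≈ 21.714 mcg/mL.
Steady-state trough Cmin,ss = Cmax,ss·f ≈ 21.714 × 0.125 ≈ 2.714 mcg/mL.
Trough 2.7 mcg/mL vs MEC 1 mcg/mL: adequate.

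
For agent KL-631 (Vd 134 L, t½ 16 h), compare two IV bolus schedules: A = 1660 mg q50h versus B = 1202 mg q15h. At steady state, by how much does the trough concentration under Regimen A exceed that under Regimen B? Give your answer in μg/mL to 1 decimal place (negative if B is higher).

Regimen A: f = (1/2)^(50/16) ≈ 0.1146; Cmin,ss = (1660/134)·f/(1−f) ≈ 1.603 μg/mL.
Regimen B: f = (1/2)^(15/16) ≈ 0.5221; Cmin,ss = (1202/134)·f/(1−f) ≈ 9.800 μg/mL.
Difference ≈ 1.603 − 9.800 ≈ -8.197 μg/mL.

-8.2 μg/mL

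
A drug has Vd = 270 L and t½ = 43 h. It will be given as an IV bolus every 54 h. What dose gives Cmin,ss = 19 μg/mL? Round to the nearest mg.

τ/t½ = 54/43 ≈ 1.2558, so f = (1/2)^(54/43) ≈ 0.418757.
Cmin,ss = (D/Vd)·f/(1−f), so D = Cmin,ss·Vd·(1−f)/f.
D = 19 × 270 × (1−f)/f ≈ 19 × 270 × 1.38802 ≈ 7120.54 mg.

7121 mg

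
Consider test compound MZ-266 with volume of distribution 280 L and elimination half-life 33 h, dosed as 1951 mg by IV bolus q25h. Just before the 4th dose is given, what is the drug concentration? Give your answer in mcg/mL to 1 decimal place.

8.0 mcg/mL

f = (1/2)^(τ/t½) = (1/2)^(25/33) ≈ 0.5915.
C₀ = D/Vd = 1951/280 ≈ 6.968 mcg/mL.
Before the 4th dose, 3 doses have been given. Superposition: Cmin = C₀·(f + f² + … + f^3).
≈ 6.968 × (0.5915 + 0.3499 + 0.2069) ≈ 6.968 × 1.1483 ≈ 8.001 mcg/mL.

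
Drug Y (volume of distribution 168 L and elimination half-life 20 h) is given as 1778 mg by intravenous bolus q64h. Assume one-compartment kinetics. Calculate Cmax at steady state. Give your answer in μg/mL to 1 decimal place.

k = ln2/t½ = ln2/20 ≈ 0.034657 h⁻¹; fraction remaining f = e^(−kτ) = e^(−0.034657×64) ≈ 0.1088.
At steady state, accumulation factor R = 1/(1 − e^(−kτ)) ≈ 1.1221.
Each bolus raises the concentration by D/Vd = 1778/168 ≈ 10.583 μg/mL.
Steady-state peak Cmax,ss = C₀·R ≈ 10.583 × 1.1221 ≈ 11.875 μg/mL.

11.9 μg/mL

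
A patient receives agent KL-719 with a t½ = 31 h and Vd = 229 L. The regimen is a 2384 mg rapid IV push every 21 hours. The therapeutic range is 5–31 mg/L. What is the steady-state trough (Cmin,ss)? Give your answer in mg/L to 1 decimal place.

17.4 mg/L

k = ln2/t½ = ln2/31 ≈ 0.022360 h⁻¹; fraction remaining f = e^(−kτ) = e^(−0.022360×21) ≈ 0.6253.
Each bolus raises the concentration by D/Vd = 2384/229 ≈ 10.410 mg/L.
Steady-state trough Cmin,ss = C₀·f/(1−f) ≈ 10.410 × 0.6253/0.3747 ≈ 17.372 mg/L.
Trough 17.4 mg/L vs MEC 5 mg/L: adequate.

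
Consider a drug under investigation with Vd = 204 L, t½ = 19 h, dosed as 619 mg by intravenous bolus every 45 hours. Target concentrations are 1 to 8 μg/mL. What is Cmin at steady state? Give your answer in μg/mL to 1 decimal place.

0.7 μg/mL

τ/t½ = 45/19 ≈ 2.3684, so fraction remaining f = (1/2)^(45/19) ≈ 0.1937.
Accumulation ratio R = 1/(1 − f) ≈ 1/0.8063 ≈ 1.2402.
Single-dose peak C₀ = D/Vd = 619/204 ≈ 3.034 μg/mL.
Steady-state peak Cmax,ss = C₀·R ≈ 3.034 × 1.2402 ≈ 3.763 μg/mL.
Steady-state trough Cmin,ss = Cmax,ss·f ≈ 3.763 × 0.1937 ≈ 0.729 μg/mL.
Trough 0.7 μg/mL vs MEC 1 μg/mL: subtherapeutic.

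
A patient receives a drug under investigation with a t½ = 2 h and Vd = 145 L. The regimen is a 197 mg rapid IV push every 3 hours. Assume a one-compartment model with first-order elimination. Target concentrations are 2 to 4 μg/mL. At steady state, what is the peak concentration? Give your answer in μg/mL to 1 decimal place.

τ/t½ = 3/2 ≈ 1.5, so fraction remaining f = (1/2)^(3/2) ≈ 0.3536.
Accumulation ratio R = 1/(1 − f) ≈ 1/0.6464 ≈ 1.5470.
Single-dose peak C₀ = D/Vd = 197/145 ≈ 1.359 μg/mL.
Steady-state peak Cmax,ss = C₀·R ≈ 1.359 × 1.5470 ≈ 2.102 μg/mL.
Peak 2.1 μg/mL vs MTC 4 μg/mL: below toxic threshold.

2.1 μg/mL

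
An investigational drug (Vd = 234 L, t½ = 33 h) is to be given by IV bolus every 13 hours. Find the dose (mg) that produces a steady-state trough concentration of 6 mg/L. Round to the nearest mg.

441 mg

τ/t½ = 13/33 ≈ 0.39394, so f = (1/2)^(13/33) ≈ 0.761049.
Cmin,ss = (D/Vd)·f/(1−f), so D = Cmin,ss·Vd·(1−f)/f.
D = 6 × 234 × (1−f)/f ≈ 6 × 234 × 0.31398 ≈ 440.83 mg.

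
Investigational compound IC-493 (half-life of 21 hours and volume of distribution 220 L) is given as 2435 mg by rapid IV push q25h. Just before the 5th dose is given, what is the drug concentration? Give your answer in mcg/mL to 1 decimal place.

f = (1/2)^(τ/t½) = (1/2)^(25/21) ≈ 0.4382.
C₀ = D/Vd = 2435/220 ≈ 11.068 mcg/mL.
Before the 5th dose, 4 doses have been given. Superposition: Cmin = C₀·(f + f² + … + f^4).
≈ 11.068 × (0.4382 + 0.1920 + 0.0841 + 0.0369) ≈ 11.068 × 0.7512 ≈ 8.314 mcg/mL.

8.3 mcg/mL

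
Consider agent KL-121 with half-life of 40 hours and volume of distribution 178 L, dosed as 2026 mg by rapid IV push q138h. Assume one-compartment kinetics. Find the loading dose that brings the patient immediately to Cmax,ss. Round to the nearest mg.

f = (1/2)^(138/40) ≈ 0.091505; accumulation ratio R = 1/(1−f) ≈ 1.10072.
Loading dose to hit Cmax,ss on first dose: D_load = D_maint·R ≈ 2026 × 1.10072 ≈ 2230.06 mg.

2230 mg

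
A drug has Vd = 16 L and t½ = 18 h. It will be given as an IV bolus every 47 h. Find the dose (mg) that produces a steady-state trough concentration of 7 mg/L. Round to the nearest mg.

572 mg

τ/t½ = 47/18 ≈ 2.6111, so f = (1/2)^(47/18) ≈ 0.163673.
Cmin,ss = (D/Vd)·f/(1−f), so D = Cmin,ss·Vd·(1−f)/f.
D = 7 × 16 × (1−f)/f ≈ 7 × 16 × 5.10974 ≈ 572.29 mg.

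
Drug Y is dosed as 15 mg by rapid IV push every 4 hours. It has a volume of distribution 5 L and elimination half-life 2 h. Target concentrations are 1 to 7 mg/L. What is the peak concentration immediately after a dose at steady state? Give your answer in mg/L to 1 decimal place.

4.0 mg/L

τ = 4 h = 2 half-lives, so f = (1/2)^2 = 0.25.
Accumulation ratio R = 1/(1 − f) = 1/0.75 = 4/3.
Single-dose peak C₀ = D/Vd = 15/5 = 3 mg/L.
Steady-state peak Cmax,ss = C₀·R = 3 × 4/3 ≈ 4.000 mg/L.
Peak 4.0 mg/L vs MTC 7 mg/L: below toxic threshold.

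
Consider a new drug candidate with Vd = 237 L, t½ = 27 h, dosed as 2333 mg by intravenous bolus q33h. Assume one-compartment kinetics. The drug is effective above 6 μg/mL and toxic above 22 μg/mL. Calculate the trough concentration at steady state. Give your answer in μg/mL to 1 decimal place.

k = ln2/t½ = ln2/27 ≈ 0.025672 h⁻¹; fraction remaining f = e^(−kτ) = e^(−0.025672×33) ≈ 0.4286.
Single-dose peak C₀ = D/Vd = 2333/237 ≈ 9.844 μg/mL.
Steady-state trough Cmin,ss = C₀·f/(1−f) ≈ 9.844 × 0.4286/0.5714 ≈ 7.384 μg/mL.
Trough 7.4 μg/mL vs MEC 6 μg/mL: adequate.

7.4 μg/mL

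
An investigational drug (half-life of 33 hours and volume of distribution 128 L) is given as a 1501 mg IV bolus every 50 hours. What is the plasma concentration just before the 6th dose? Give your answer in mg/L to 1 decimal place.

6.3 mg/L

f = (1/2)^(τ/t½) = (1/2)^(50/33) ≈ 0.3499.
C₀ = D/Vd = 1501/128 ≈ 11.727 mg/L.
Before the 6th dose, 5 doses have been given. Superposition: Cmin = C₀·(f + f² + … + f^5).
≈ 11.727 × (0.3499 + 0.1224 + 0.0428 + 0.0150 + 0.0052) ≈ 11.727 × 0.5353 ≈ 6.277 mg/L.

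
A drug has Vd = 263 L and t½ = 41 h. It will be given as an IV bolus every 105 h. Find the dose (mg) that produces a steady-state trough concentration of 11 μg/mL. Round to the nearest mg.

14179 mg

τ/t½ = 105/41 ≈ 2.561, so f = (1/2)^(105/41) ≈ 0.169461.
Cmin,ss = (D/Vd)·f/(1−f), so D = Cmin,ss·Vd·(1−f)/f.
D = 11 × 263 × (1−f)/f ≈ 11 × 263 × 4.90106 ≈ 14178.77 mg.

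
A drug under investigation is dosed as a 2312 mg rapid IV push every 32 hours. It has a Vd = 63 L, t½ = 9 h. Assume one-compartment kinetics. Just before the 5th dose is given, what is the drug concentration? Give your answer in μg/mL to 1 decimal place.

f = (1/2)^(τ/t½) = (1/2)^(32/9) ≈ 0.0850.
C₀ = D/Vd = 2312/63 ≈ 36.698 μg/mL.
Before the 5th dose, 4 doses have been given. Superposition: Cmin = C₀·(f + f² + … + f^4).
≈ 36.698 × (0.0850 + 0.0072 + 0.0006 + 0.0001) ≈ 36.698 × 0.0929 ≈ 3.409 μg/mL.

3.4 μg/mL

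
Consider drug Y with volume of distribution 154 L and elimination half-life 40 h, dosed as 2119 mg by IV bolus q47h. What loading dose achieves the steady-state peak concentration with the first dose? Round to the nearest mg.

3804 mg

f = (1/2)^(47/40) ≈ 0.442884; accumulation ratio R = 1/(1−f) ≈ 1.79496.
Loading dose to hit Cmax,ss on first dose: D_load = D_maint·R ≈ 2119 × 1.79496 ≈ 3803.52 mg.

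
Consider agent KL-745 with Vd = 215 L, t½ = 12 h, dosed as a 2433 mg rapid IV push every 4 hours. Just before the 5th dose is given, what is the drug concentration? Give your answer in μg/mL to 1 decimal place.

f = (1/2)^(τ/t½) = (1/2)^(4/12) ≈ 0.7937.
C₀ = D/Vd = 2433/215 ≈ 11.316 μg/mL.
Before the 5th dose, 4 doses have been given. Superposition: Cmin = C₀·(f + f² + … + f^4).
≈ 11.316 × (0.7937 + 0.6300 + 0.5000 + 0.3968) ≈ 11.316 × 2.3205 ≈ 26.259 μg/mL.

26.3 μg/mL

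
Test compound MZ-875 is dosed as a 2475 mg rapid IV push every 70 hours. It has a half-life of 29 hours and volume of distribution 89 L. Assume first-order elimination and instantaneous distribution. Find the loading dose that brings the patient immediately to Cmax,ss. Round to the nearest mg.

3047 mg

f = (1/2)^(70/29) ≈ 0.187662; accumulation ratio R = 1/(1−f) ≈ 1.23101.
Loading dose to hit Cmax,ss on first dose: D_load = D_maint·R ≈ 2475 × 1.23101 ≈ 3046.75 mg.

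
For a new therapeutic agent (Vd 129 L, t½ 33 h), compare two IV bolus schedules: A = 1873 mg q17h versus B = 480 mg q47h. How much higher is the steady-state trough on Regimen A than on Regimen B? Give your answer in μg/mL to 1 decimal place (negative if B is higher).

31.6 μg/mL

Regimen A: f = (1/2)^(17/33) ≈ 0.6997; Cmin,ss = (1873/129)·f/(1−f) ≈ 33.830 μg/mL.
Regimen B: f = (1/2)^(47/33) ≈ 0.3726; Cmin,ss = (480/129)·f/(1−f) ≈ 2.210 μg/mL.
Difference ≈ 33.830 − 2.210 ≈ 31.620 μg/mL.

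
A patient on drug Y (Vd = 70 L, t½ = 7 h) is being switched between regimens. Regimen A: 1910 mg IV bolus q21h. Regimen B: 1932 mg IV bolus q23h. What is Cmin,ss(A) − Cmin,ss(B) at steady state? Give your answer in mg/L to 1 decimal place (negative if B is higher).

0.7 mg/L

Regimen A: f = (1/2)^(21/7) ≈ 0.1250; Cmin,ss = (1910/70)·f/(1−f) ≈ 3.898 mg/L.
Regimen B: f = (1/2)^(23/7) ≈ 0.1025; Cmin,ss = (1932/70)·f/(1−f) ≈ 3.152 mg/L.
Difference ≈ 3.898 − 3.152 ≈ 0.746 mg/L.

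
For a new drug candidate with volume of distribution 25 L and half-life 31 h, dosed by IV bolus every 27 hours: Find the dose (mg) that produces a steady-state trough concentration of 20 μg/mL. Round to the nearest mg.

414 mg

τ/t½ = 27/31 ≈ 0.87097, so f = (1/2)^(27/31) ≈ 0.546780.
Cmin,ss = (D/Vd)·f/(1−f), so D = Cmin,ss·Vd·(1−f)/f.
D = 20 × 25 × (1−f)/f ≈ 20 × 25 × 0.82889 ≈ 414.44 mg.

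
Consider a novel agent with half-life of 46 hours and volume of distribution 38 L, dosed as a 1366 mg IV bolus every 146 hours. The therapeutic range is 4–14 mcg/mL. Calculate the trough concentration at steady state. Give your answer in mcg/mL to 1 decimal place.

4.5 mcg/mL

Over one 146-h interval, 146/46 ≈ 3.1739 half-lives elapse, leaving f ≈ 0.1108 of each dose.
Single-dose peak C₀ = D/Vd = 1366/38 ≈ 35.947 mcg/mL.
Steady-state trough Cmin,ss = C₀·f/(1−f) ≈ 35.947 × 0.1108/0.8892 ≈ 4.479 mcg/mL.
Trough 4.5 mcg/mL vs MEC 4 mcg/mL: adequate.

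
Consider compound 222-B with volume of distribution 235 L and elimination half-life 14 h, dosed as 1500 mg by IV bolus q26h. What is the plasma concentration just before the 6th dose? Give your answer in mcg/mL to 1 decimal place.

f = (1/2)^(τ/t½) = (1/2)^(26/14) ≈ 0.2760.
C₀ = D/Vd = 1500/235 ≈ 6.383 mcg/mL.
Before the 6th dose, 5 doses have been given. Superposition: Cmin = C₀·(f + f² + … + f^5).
≈ 6.383 × (0.2760 + 0.0762 + 0.0210 + 0.0058 + 0.0016) ≈ 6.383 × 0.3806 ≈ 2.429 mcg/mL.

2.4 mcg/mL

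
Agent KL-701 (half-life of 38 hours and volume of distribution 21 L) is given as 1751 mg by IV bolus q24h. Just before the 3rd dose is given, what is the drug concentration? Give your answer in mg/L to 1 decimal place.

88.6 mg/L

f = (1/2)^(τ/t½) = (1/2)^(24/38) ≈ 0.6455.
C₀ = D/Vd = 1751/21 ≈ 83.381 mg/L.
Before the 3rd dose, 2 doses have been given. Superposition: Cmin = C₀·(f + f²).
≈ 83.381 × (0.6455 + 0.4167) ≈ 83.381 × 1.0622 ≈ 88.567 mg/L.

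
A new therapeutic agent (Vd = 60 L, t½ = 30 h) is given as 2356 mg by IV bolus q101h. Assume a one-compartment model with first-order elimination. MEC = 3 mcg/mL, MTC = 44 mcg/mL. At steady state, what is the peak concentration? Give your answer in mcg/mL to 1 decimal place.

Over one 101-h interval, 101/30 ≈ 3.3667 half-lives elapse, leaving f ≈ 0.0969 of each dose.
At steady state, accumulation factor R = 1/(1 − e^(−kτ)) ≈ 1.1073.
Single-dose peak C₀ = D/Vd = 2356/60 ≈ 39.267 mcg/mL.
Cmax,ss = C₀/(1 − f) ≈ 39.267/0.9031 ≈ 43.480 mcg/mL.
Peak 43.5 mcg/mL vs MTC 44 mcg/mL: below toxic threshold.

43.5 mcg/mL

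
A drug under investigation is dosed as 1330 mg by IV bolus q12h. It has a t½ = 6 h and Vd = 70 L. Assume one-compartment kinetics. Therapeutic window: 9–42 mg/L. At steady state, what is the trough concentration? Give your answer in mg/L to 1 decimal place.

6.3 mg/L

τ = 12 h = 2 half-lives, so f = (1/2)^2 = 0.25.
At steady state, R = 1/(1 − 0.25) = 4/3.
Single-dose peak C₀ = D/Vd = 1330/70 = 19 mg/L.
Steady-state peak Cmax,ss = C₀·R = 19 × 4/3 ≈ 25.333 mg/L.
Steady-state trough Cmin,ss = Cmax,ss·f ≈ 25.333 × 0.25 ≈ 6.333 mg/L.
Trough 6.3 mg/L vs MEC 9 mg/L: subtherapeutic.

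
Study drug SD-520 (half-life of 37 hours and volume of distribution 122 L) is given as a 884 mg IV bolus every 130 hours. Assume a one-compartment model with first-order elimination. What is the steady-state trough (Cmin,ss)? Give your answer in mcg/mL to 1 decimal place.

τ/t½ = 130/37 ≈ 3.5135, so fraction remaining f = (1/2)^(130/37) ≈ 0.0876.
Single-dose peak C₀ = D/Vd = 884/122 ≈ 7.246 mcg/mL.
Steady-state trough Cmin,ss = C₀·f/(1−f) ≈ 7.246 × 0.0876/0.9124 ≈ 0.696 mcg/mL.

0.7 mcg/mL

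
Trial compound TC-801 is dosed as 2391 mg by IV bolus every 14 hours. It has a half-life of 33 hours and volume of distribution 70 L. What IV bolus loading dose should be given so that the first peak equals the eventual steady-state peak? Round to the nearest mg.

9385 mg

f = (1/2)^(14/33) ≈ 0.745230; accumulation ratio R = 1/(1−f) ≈ 3.92511.
Loading dose to hit Cmax,ss on first dose: D_load = D_maint·R ≈ 2391 × 3.92511 ≈ 9384.94 mg.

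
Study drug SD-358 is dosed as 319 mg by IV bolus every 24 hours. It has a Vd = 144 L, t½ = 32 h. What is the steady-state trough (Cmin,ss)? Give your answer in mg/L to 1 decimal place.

3.2 mg/L

k = ln2/t½ = ln2/32 ≈ 0.021661 h⁻¹; fraction remaining f = e^(−kτ) = e^(−0.021661×24) ≈ 0.5946.
At steady state, accumulation factor R = 1/(1 − e^(−kτ)) ≈ 2.4667.
Single-dose peak C₀ = D/Vd = 319/144 ≈ 2.215 mg/L.
Cmax,ss = C₀/(1 − f) ≈ 2.215/0.4054 ≈ 5.464 mg/L.
One interval later, Cmin,ss = Cmax,ss·e^(−kτ) ≈ 5.464 × 0.5946 ≈ 3.249 mg/L.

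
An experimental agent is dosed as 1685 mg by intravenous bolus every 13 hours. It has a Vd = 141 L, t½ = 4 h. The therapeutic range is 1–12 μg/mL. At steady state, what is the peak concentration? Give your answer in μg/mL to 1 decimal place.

13.4 μg/mL

k = ln2/t½ = ln2/4 ≈ 0.173287 h⁻¹; fraction remaining f = e^(−kτ) = e^(−0.173287×13) ≈ 0.1051.
At steady state, accumulation factor R = 1/(1 − e^(−kτ)) ≈ 1.1174.
Each bolus raises the concentration by D/Vd = 1685/141 ≈ 11.950 μg/mL.
Steady-state peak Cmax,ss = C₀·R ≈ 11.950 × 1.1174 ≈ 13.353 μg/mL.
Peak 13.4 μg/mL vs MTC 12 μg/mL: exceeds toxic threshold.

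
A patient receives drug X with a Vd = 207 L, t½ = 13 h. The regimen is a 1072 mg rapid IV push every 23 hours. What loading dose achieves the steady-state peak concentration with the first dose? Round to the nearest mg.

f = (1/2)^(23/13) ≈ 0.293365; accumulation ratio R = 1/(1−f) ≈ 1.41516.
Loading dose to hit Cmax,ss on first dose: D_load = D_maint·R ≈ 1072 × 1.41516 ≈ 1517.05 mg.

1517 mg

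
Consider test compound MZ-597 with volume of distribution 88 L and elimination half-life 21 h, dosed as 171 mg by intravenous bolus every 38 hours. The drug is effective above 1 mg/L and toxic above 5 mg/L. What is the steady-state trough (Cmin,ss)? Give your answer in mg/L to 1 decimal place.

0.8 mg/L

Over one 38-h interval, 38/21 ≈ 1.8095 half-lives elapse, leaving f ≈ 0.2853 of each dose.
At steady state, accumulation factor R = 1/(1 − e^(−kτ)) ≈ 1.3992.
Single-dose peak C₀ = D/Vd = 171/88 ≈ 1.943 mg/L.
Cmax,ss = C₀/(1 − f) ≈ 1.943/0.7147 ≈ 2.719 mg/L.
One interval later, Cmin,ss = Cmax,ss·e^(−kτ) ≈ 2.719 × 0.2853 ≈ 0.776 mg/L.
Trough 0.8 mg/L vs MEC 1 mg/L: subtherapeutic.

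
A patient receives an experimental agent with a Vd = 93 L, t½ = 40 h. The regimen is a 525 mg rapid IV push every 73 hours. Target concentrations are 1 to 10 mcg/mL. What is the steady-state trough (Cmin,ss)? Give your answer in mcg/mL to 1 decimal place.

k = ln2/t½ = ln2/40 ≈ 0.017329 h⁻¹; fraction remaining f = e^(−kτ) = e^(−0.017329×73) ≈ 0.2822.
At steady state, accumulation factor R = 1/(1 − e^(−kτ)) ≈ 1.3931.
Single-dose peak C₀ = D/Vd = 525/93 ≈ 5.645 mcg/mL.
Steady-state peak Cmax,ss = C₀·R ≈ 5.645 × 1.3931 ≈ 7.864 mcg/mL.
One interval later, Cmin,ss = Cmax,ss·e^(−kτ) ≈ 7.864 × 0.2822 ≈ 2.219 mcg/mL.
Trough 2.2 mcg/mL vs MEC 1 mcg/mL: adequate.

2.2 mcg/mL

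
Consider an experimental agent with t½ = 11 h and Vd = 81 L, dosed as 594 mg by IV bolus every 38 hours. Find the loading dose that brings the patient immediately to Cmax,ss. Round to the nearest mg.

654 mg

f = (1/2)^(38/11) ≈ 0.091218; accumulation ratio R = 1/(1−f) ≈ 1.10037.
Loading dose to hit Cmax,ss on first dose: D_load = D_maint·R ≈ 594 × 1.10037 ≈ 653.62 mg.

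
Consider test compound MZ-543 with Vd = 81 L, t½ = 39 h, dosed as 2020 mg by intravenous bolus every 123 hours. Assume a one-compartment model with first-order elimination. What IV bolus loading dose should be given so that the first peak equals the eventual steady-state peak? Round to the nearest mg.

2276 mg

f = (1/2)^(123/39) ≈ 0.112356; accumulation ratio R = 1/(1−f) ≈ 1.12658.
Loading dose to hit Cmax,ss on first dose: D_load = D_maint·R ≈ 2020 × 1.12658 ≈ 2275.69 mg.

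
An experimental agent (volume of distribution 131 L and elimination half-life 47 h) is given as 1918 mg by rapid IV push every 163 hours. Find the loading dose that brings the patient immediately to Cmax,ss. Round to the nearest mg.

f = (1/2)^(163/47) ≈ 0.090365; accumulation ratio R = 1/(1−f) ≈ 1.09934.
Loading dose to hit Cmax,ss on first dose: D_load = D_maint·R ≈ 1918 × 1.09934 ≈ 2108.53 mg.

2109 mg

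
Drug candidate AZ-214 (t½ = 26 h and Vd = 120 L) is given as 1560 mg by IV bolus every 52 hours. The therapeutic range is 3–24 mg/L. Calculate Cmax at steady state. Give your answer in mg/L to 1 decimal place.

17.3 mg/L

τ = 52 h = 2 half-lives, so f = (1/2)^2 = 0.25.
Accumulation ratio R = 1/(1 − f) = 1/0.75 = 4/3.
Single-dose peak C₀ = D/Vd = 1560/120 = 13 mg/L.
Steady-state peak Cmax,ss = C₀·R = 13 × 4/3 ≈ 17.333 mg/L.
Peak 17.3 mg/L vs MTC 24 mg/L: below toxic threshold.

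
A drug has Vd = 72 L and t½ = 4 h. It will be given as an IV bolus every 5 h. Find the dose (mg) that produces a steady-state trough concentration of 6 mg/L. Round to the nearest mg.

τ/t½ = 5/4 ≈ 1.25, so f = (1/2)^(5/4) ≈ 0.420448.
Cmin,ss = (D/Vd)·f/(1−f), so D = Cmin,ss·Vd·(1−f)/f.
D = 6 × 72 × (1−f)/f ≈ 6 × 72 × 1.37842 ≈ 595.48 mg.

595 mg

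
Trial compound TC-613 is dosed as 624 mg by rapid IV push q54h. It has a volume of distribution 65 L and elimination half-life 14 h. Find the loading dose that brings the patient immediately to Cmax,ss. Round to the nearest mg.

f = (1/2)^(54/14) ≈ 0.069006; accumulation ratio R = 1/(1−f) ≈ 1.07412.
Loading dose to hit Cmax,ss on first dose: D_load = D_maint·R ≈ 624 × 1.07412 ≈ 670.25 mg.

670 mg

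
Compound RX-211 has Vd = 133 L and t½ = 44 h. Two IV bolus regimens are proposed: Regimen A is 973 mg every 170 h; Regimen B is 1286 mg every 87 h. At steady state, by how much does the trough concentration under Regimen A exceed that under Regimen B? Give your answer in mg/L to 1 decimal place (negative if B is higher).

-2.8 mg/L

Regimen A: f = (1/2)^(170/44) ≈ 0.0687; Cmin,ss = (973/133)·f/(1−f) ≈ 0.540 mg/L.
Regimen B: f = (1/2)^(87/44) ≈ 0.2540; Cmin,ss = (1286/133)·f/(1−f) ≈ 3.292 mg/L.
Difference ≈ 0.540 − 3.292 ≈ -2.752 mg/L.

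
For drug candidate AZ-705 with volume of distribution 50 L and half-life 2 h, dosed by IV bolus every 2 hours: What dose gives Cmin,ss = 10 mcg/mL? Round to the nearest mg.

500 mg

τ/t½ = 2/2 ≈ 1, so f = (1/2)^(2/2) ≈ 0.500000.
Cmin,ss = (D/Vd)·f/(1−f), so D = Cmin,ss·Vd·(1−f)/f.
D = 10 × 50 × (1−f)/f ≈ 10 × 50 × 1.00000 ≈ 500.00 mg.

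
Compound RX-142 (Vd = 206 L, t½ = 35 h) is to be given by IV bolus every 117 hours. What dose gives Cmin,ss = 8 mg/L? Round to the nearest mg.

τ/t½ = 117/35 ≈ 3.3429, so f = (1/2)^(117/35) ≈ 0.098560.
Cmin,ss = (D/Vd)·f/(1−f), so D = Cmin,ss·Vd·(1−f)/f.
D = 8 × 206 × (1−f)/f ≈ 8 × 206 × 9.14610 ≈ 15072.77 mg.

15073 mg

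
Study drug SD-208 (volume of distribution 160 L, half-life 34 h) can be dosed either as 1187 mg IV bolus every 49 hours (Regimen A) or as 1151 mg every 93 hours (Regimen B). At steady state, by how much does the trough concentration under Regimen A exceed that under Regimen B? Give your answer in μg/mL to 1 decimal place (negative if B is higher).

3.1 μg/mL

Regimen A: f = (1/2)^(49/34) ≈ 0.3683; Cmin,ss = (1187/160)·f/(1−f) ≈ 4.325 μg/mL.
Regimen B: f = (1/2)^(93/34) ≈ 0.1502; Cmin,ss = (1151/160)·f/(1−f) ≈ 1.271 μg/mL.
Difference ≈ 4.325 − 1.271 ≈ 3.054 μg/mL.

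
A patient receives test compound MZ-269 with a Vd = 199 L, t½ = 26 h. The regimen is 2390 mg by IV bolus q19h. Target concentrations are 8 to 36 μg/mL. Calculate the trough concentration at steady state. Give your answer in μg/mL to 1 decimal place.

18.2 μg/mL

τ/t½ = 19/26 ≈ 0.73077, so fraction remaining f = (1/2)^(19/26) ≈ 0.6026.
Accumulation ratio R = 1/(1 − f) ≈ 1/0.3974 ≈ 2.5164.
Each bolus raises the concentration by D/Vd = 2390/199 ≈ 12.010 μg/mL.
Steady-state peak Cmax,ss = C₀·R ≈ 12.010 × 2.5164 ≈ 30.222 μg/mL.
One interval later, Cmin,ss = Cmax,ss·e^(−kτ) ≈ 30.222 × 0.6026 ≈ 18.212 μg/mL.
Trough 18.2 μg/mL vs MEC 8 μg/mL: adequate.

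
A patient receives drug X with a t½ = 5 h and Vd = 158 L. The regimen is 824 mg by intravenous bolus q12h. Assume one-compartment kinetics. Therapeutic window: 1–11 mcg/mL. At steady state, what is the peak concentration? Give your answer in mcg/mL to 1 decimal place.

6.4 mcg/mL

Over one 12-h interval, 12/5 ≈ 2.4 half-lives elapse, leaving f ≈ 0.1895 of each dose.
Accumulation ratio R = 1/(1 − f) ≈ 1/0.8105 ≈ 1.2338.
Each bolus raises the concentration by D/Vd = 824/158 ≈ 5.215 mcg/mL.
Steady-state peak Cmax,ss = C₀·R ≈ 5.215 × 1.2338 ≈ 6.434 mcg/mL.
Peak 6.4 mcg/mL vs MTC 11 mcg/mL: below toxic threshold.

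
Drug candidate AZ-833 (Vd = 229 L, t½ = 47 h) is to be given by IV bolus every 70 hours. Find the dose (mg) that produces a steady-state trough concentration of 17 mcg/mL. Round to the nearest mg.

τ/t½ = 70/47 ≈ 1.4894, so f = (1/2)^(70/47) ≈ 0.356170.
Cmin,ss = (D/Vd)·f/(1−f), so D = Cmin,ss·Vd·(1−f)/f.
D = 17 × 229 × (1−f)/f ≈ 17 × 229 × 1.80765 ≈ 7037.18 mg.

7037 mg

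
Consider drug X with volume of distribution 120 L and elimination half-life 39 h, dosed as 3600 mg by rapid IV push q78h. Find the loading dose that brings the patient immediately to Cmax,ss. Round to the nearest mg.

f = (1/2)^(78/39) ≈ 0.250000; accumulation ratio R = 1/(1−f) ≈ 1.33333.
Loading dose to hit Cmax,ss on first dose: D_load = D_maint·R ≈ 3600 × 1.33333 ≈ 4799.99 mg.

4800 mg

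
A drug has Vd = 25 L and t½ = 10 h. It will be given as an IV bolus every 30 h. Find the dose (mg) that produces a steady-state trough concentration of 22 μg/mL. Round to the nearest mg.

3850 mg

τ/t½ = 30/10 ≈ 3, so f = (1/2)^(30/10) ≈ 0.125000.
Cmin,ss = (D/Vd)·f/(1−f), so D = Cmin,ss·Vd·(1−f)/f.
D = 22 × 25 × (1−f)/f ≈ 22 × 25 × 7.00000 ≈ 3850.00 mg.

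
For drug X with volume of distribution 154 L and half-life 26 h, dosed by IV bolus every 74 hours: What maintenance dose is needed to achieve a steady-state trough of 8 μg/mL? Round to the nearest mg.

τ/t½ = 74/26 ≈ 2.8462, so f = (1/2)^(74/26) ≈ 0.139066.
Cmin,ss = (D/Vd)·f/(1−f), so D = Cmin,ss·Vd·(1−f)/f.
D = 8 × 154 × (1−f)/f ≈ 8 × 154 × 6.19083 ≈ 7627.10 mg.

7627 mg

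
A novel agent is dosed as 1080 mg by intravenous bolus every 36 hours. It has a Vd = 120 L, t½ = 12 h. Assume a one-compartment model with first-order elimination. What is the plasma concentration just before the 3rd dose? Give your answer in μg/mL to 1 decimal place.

1.3 μg/mL

f = (1/2)^(τ/t½) = (1/2)^(36/12) ≈ 0.1250.
C₀ = D/Vd = 1080/120 ≈ 9.000 μg/mL.
Before the 3rd dose, 2 doses have been given. Superposition: Cmin = C₀·(f + f²).
≈ 9.000 × (0.1250 + 0.0156) ≈ 9.000 × 0.1406 ≈ 1.265 μg/mL.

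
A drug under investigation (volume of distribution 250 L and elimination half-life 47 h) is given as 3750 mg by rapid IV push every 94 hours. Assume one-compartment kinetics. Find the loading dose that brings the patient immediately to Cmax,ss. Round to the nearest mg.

5000 mg

f = (1/2)^(94/47) ≈ 0.250000; accumulation ratio R = 1/(1−f) ≈ 1.33333.
Loading dose to hit Cmax,ss on first dose: D_load = D_maint·R ≈ 3750 × 1.33333 ≈ 4999.99 mg.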